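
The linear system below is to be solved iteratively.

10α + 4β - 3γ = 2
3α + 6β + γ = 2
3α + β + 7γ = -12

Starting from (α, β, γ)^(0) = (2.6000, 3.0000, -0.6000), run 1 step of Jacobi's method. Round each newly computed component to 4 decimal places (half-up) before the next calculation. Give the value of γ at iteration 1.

Iteration 1:
  α = (2 - (4)·3.0000 - (-3)·-0.6000) / (10) = -1.1800
  β = (2 - (3)·2.6000 - (1)·-0.6000) / (6) = -0.8667
  γ = (-12 - (3)·2.6000 - (1)·3.0000) / (7) = -3.2571

-3.2571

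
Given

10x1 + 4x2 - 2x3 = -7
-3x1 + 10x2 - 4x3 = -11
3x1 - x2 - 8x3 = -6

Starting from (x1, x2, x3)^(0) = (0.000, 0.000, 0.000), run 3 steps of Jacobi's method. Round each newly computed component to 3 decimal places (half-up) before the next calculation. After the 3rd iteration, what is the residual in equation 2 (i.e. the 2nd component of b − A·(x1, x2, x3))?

0.657

Iteration 1:
  x1 = (-7 - (4)·0.000 - (-2)·0.000) / (10) = -0.700
  x2 = (-11 - (-3)·0.000 - (-4)·0.000) / (10) = -1.100
  x3 = (-6 - (3)·0.000 - (-1)·0.000) / (-8) = 0.750
Iteration 2:
  x1 = (-7 - (4)·-1.100 - (-2)·0.750) / (10) = -0.110
  x2 = (-11 - (-3)·-0.700 - (-4)·0.750) / (10) = -1.010
  x3 = (-6 - (3)·-0.700 - (-1)·-1.100) / (-8) = 0.625
Iteration 3:
  x1 = (-7 - (4)·-1.010 - (-2)·0.625) / (10) = -0.171
  x2 = (-11 - (-3)·-0.110 - (-4)·0.625) / (10) = -0.883
  x3 = (-6 - (3)·-0.110 - (-1)·-1.010) / (-8) = 0.835
Residual b − A·x = (-0.088, 0.657, 0.310)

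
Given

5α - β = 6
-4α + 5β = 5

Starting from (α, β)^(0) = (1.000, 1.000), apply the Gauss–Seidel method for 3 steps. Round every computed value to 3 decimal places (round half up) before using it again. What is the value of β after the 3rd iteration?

2.328

Iteration 1:
  α = (6 - (-1)·1.000) / (5) = 1.400
  β = (5 - (-4)·1.400) / (5) = 2.120
Iteration 2:
  α = (6 - (-1)·2.120) / (5) = 1.624
  β = (5 - (-4)·1.624) / (5) = 2.299
Iteration 3:
  α = (6 - (-1)·2.299) / (5) = 1.660
  β = (5 - (-4)·1.660) / (5) = 2.328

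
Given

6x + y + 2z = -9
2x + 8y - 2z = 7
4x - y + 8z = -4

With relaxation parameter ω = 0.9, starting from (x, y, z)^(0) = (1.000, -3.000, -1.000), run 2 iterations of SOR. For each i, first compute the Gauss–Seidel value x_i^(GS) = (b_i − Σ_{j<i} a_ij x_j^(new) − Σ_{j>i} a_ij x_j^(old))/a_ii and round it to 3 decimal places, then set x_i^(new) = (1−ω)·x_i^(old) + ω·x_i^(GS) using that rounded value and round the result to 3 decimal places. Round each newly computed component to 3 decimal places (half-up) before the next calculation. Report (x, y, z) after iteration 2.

(-1.371, 1.070, 0.259)

Iteration 1:
  x: GS value = (-9 - (1)·-3.000 - (2)·-1.000) / (6) = -0.667;  x ← (1−ω)·1.000 + ω·-0.667 = -0.500
  y: GS value = (7 - (2)·-0.500 - (-2)·-1.000) / (8) = 0.750;  y ← (1−ω)·-3.000 + ω·0.750 = 0.375
  z: GS value = (-4 - (4)·-0.500 - (-1)·0.375) / (8) = -0.203;  z ← (1−ω)·-1.000 + ω·-0.203 = -0.283
Iteration 2:
  x: GS value = (-9 - (1)·0.375 - (2)·-0.283) / (6) = -1.468;  x ← (1−ω)·-0.500 + ω·-1.468 = -1.371
  y: GS value = (7 - (2)·-1.371 - (-2)·-0.283) / (8) = 1.147;  y ← (1−ω)·0.375 + ω·1.147 = 1.070
  z: GS value = (-4 - (4)·-1.371 - (-1)·1.070) / (8) = 0.319;  z ← (1−ω)·-0.283 + ω·0.319 = 0.259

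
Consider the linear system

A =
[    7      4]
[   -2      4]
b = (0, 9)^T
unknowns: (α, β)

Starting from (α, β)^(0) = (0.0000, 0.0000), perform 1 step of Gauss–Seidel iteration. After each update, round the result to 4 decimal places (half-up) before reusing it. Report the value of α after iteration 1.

0.0000

Iteration 1:
  α = (0 - (4)·0.0000) / (7) = 0.0000
  β = (9 - (-2)·0.0000) / (4) = 2.2500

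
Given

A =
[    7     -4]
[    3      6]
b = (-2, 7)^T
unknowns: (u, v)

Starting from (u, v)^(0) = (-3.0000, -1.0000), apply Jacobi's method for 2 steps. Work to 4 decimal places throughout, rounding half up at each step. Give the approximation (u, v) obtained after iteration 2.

Iteration 1:
  u = (-2 - (-4)·-1.0000) / (7) = -0.8571
  v = (7 - (3)·-3.0000) / (6) = 2.6667
Iteration 2:
  u = (-2 - (-4)·2.6667) / (7) = 1.2381
  v = (7 - (3)·-0.8571) / (6) = 1.5952

(1.2381, 1.5952)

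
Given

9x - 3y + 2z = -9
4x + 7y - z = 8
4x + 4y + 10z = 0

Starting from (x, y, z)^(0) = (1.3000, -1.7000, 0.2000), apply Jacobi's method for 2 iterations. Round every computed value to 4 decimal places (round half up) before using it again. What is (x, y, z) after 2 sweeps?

(-0.8927, 2.0863, 0.4730)

Iteration 1:
  x = (-9 - (-3)·-1.7000 - (2)·0.2000) / (9) = -1.6111
  y = (8 - (4)·1.3000 - (-1)·0.2000) / (7) = 0.4286
  z = (0 - (4)·1.3000 - (4)·-1.7000) / (10) = 0.1600
Iteration 2:
  x = (-9 - (-3)·0.4286 - (2)·0.1600) / (9) = -0.8927
  y = (8 - (4)·-1.6111 - (-1)·0.1600) / (7) = 2.0863
  z = (0 - (4)·-1.6111 - (4)·0.4286) / (10) = 0.4730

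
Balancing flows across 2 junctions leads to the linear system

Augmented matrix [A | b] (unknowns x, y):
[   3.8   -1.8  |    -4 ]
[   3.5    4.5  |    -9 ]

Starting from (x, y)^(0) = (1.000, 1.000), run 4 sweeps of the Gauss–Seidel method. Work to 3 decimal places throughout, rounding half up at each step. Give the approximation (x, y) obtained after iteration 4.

(-1.505, -0.829)

Iteration 1:
  x = (-4 - (-1.8)·1.000) / (3.8) = -0.579
  y = (-9 - (3.5)·-0.579) / (4.5) = -1.550
Iteration 2:
  x = (-4 - (-1.8)·-1.550) / (3.8) = -1.787
  y = (-9 - (3.5)·-1.787) / (4.5) = -0.610
Iteration 3:
  x = (-4 - (-1.8)·-0.610) / (3.8) = -1.342
  y = (-9 - (3.5)·-1.342) / (4.5) = -0.956
Iteration 4:
  x = (-4 - (-1.8)·-0.956) / (3.8) = -1.505
  y = (-9 - (3.5)·-1.505) / (4.5) = -0.829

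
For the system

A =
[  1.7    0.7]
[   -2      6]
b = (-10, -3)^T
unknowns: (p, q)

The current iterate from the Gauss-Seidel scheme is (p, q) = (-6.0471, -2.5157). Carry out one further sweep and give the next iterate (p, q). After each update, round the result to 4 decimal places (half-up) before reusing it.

(-4.8465, -2.1155)

One sweep:
  p = (-10 - (0.7)·-2.5157) / (1.7) = -4.8465
  q = (-3 - (-2)·-4.8465) / (6) = -2.1155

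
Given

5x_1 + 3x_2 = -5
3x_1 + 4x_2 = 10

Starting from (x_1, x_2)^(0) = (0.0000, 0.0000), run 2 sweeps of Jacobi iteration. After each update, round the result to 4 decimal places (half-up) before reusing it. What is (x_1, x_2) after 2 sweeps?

(-2.5000, 3.2500)

Iteration 1:
  x_1 = (-5 - (3)·0.0000) / (5) = -1.0000
  x_2 = (10 - (3)·0.0000) / (4) = 2.5000
Iteration 2:
  x_1 = (-5 - (3)·2.5000) / (5) = -2.5000
  x_2 = (10 - (3)·-1.0000) / (4) = 3.2500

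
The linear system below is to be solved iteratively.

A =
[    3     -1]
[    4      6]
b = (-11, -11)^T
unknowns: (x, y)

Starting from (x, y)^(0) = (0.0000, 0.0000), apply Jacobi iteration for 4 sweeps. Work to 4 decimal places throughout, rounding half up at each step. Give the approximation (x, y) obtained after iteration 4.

Iteration 1:
  x = (-11 - (-1)·0.0000) / (3) = -3.6667
  y = (-11 - (4)·0.0000) / (6) = -1.8333
Iteration 2:
  x = (-11 - (-1)·-1.8333) / (3) = -4.2778
  y = (-11 - (4)·-3.6667) / (6) = 0.6111
Iteration 3:
  x = (-11 - (-1)·0.6111) / (3) = -3.4630
  y = (-11 - (4)·-4.2778) / (6) = 1.0185
Iteration 4:
  x = (-11 - (-1)·1.0185) / (3) = -3.3272
  y = (-11 - (4)·-3.4630) / (6) = 0.4753

(-3.3272, 0.4753)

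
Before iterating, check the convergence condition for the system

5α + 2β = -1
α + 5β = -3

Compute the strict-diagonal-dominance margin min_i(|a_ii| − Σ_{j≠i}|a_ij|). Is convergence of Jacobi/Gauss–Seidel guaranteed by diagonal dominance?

row 1: |5| − (2) = 3
row 2: |5| − (1) = 4
minimum over rows = 3 → strictly diagonally dominant (convergence guaranteed)

3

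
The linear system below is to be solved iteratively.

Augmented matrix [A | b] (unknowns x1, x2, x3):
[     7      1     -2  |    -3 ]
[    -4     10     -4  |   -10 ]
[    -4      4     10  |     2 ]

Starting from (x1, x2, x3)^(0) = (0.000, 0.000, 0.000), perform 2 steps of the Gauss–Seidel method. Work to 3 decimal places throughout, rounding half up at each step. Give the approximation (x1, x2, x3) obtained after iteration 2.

(-0.119, -0.849, 0.492)

Iteration 1:
  x1 = (-3 - (1)·0.000 - (-2)·0.000) / (7) = -0.429
  x2 = (-10 - (-4)·-0.429 - (-4)·0.000) / (10) = -1.172
  x3 = (2 - (-4)·-0.429 - (4)·-1.172) / (10) = 0.497
Iteration 2:
  x1 = (-3 - (1)·-1.172 - (-2)·0.497) / (7) = -0.119
  x2 = (-10 - (-4)·-0.119 - (-4)·0.497) / (10) = -0.849
  x3 = (2 - (-4)·-0.119 - (4)·-0.849) / (10) = 0.492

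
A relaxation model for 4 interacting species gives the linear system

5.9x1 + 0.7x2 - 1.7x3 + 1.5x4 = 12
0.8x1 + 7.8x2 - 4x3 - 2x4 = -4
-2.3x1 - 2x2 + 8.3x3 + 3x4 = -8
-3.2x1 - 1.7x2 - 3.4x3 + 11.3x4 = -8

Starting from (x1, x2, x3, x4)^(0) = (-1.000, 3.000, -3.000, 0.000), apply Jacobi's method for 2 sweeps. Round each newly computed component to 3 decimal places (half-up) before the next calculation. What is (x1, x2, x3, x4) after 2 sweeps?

(2.482, -1.232, -0.687, -0.927)

Iteration 1:
  x1 = (12 - (0.7)·3.000 - (-1.7)·-3.000 - (1.5)·0.000) / (5.9) = 0.814
  x2 = (-4 - (0.8)·-1.000 - (-4)·-3.000 - (-2)·0.000) / (7.8) = -1.949
  x3 = (-8 - (-2.3)·-1.000 - (-2)·3.000 - (3)·0.000) / (8.3) = -0.518
  x4 = (-8 - (-3.2)·-1.000 - (-1.7)·3.000 - (-3.4)·-3.000) / (11.3) = -1.442
Iteration 2:
  x1 = (12 - (0.7)·-1.949 - (-1.7)·-0.518 - (1.5)·-1.442) / (5.9) = 2.482
  x2 = (-4 - (0.8)·0.814 - (-4)·-0.518 - (-2)·-1.442) / (7.8) = -1.232
  x3 = (-8 - (-2.3)·0.814 - (-2)·-1.949 - (3)·-1.442) / (8.3) = -0.687
  x4 = (-8 - (-3.2)·0.814 - (-1.7)·-1.949 - (-3.4)·-0.518) / (11.3) = -0.927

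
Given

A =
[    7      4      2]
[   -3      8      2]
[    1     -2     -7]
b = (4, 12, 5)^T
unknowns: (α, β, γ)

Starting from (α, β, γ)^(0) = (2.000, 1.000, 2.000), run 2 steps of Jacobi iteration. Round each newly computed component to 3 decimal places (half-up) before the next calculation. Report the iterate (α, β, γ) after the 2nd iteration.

Iteration 1:
  α = (4 - (4)·1.000 - (2)·2.000) / (7) = -0.571
  β = (12 - (-3)·2.000 - (2)·2.000) / (8) = 1.750
  γ = (5 - (1)·2.000 - (-2)·1.000) / (-7) = -0.714
Iteration 2:
  α = (4 - (4)·1.750 - (2)·-0.714) / (7) = -0.225
  β = (12 - (-3)·-0.571 - (2)·-0.714) / (8) = 1.464
  γ = (5 - (1)·-0.571 - (-2)·1.750) / (-7) = -1.296

(-0.225, 1.464, -1.296)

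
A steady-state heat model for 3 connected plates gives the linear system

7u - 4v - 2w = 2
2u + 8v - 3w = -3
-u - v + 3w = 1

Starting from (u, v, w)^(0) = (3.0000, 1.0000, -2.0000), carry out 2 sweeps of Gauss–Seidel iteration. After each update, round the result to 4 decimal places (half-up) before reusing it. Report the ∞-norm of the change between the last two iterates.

0.9299

Iteration 1:
  u = (2 - (-4)·1.0000 - (-2)·-2.0000) / (7) = 0.2857
  v = (-3 - (2)·0.2857 - (-3)·-2.0000) / (8) = -1.1964
  w = (1 - (-1)·0.2857 - (-1)·-1.1964) / (3) = 0.0298
Iteration 2:
  u = (2 - (-4)·-1.1964 - (-2)·0.0298) / (7) = -0.3894
  v = (-3 - (2)·-0.3894 - (-3)·0.0298) / (8) = -0.2665
  w = (1 - (-1)·-0.3894 - (-1)·-0.2665) / (3) = 0.1147
Change: (-0.6751, 0.9299, 0.0849) → max |·| = 0.9299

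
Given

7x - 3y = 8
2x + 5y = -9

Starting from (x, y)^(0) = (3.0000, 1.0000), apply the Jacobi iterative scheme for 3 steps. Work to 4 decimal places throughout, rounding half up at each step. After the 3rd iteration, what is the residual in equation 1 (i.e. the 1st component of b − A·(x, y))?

2.0576

Iteration 1:
  x = (8 - (-3)·1.0000) / (7) = 1.5714
  y = (-9 - (2)·3.0000) / (5) = -3.0000
Iteration 2:
  x = (8 - (-3)·-3.0000) / (7) = -0.1429
  y = (-9 - (2)·1.5714) / (5) = -2.4286
Iteration 3:
  x = (8 - (-3)·-2.4286) / (7) = 0.1020
  y = (-9 - (2)·-0.1429) / (5) = -1.7428
Residual b − A·x = (2.0576, -0.4900)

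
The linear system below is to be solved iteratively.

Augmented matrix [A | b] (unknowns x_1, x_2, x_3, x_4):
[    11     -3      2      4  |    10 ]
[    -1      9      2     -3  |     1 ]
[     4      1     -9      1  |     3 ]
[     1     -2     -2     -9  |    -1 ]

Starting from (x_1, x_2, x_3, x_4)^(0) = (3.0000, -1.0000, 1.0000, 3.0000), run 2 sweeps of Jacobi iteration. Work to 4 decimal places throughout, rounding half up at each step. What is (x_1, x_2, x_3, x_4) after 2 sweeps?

Iteration 1:
  x_1 = (10 - (-3)·-1.0000 - (2)·1.0000 - (4)·3.0000) / (11) = -0.6364
  x_2 = (1 - (-1)·3.0000 - (2)·1.0000 - (-3)·3.0000) / (9) = 1.2222
  x_3 = (3 - (4)·3.0000 - (1)·-1.0000 - (1)·3.0000) / (-9) = 1.2222
  x_4 = (-1 - (1)·3.0000 - (-2)·-1.0000 - (-2)·1.0000) / (-9) = 0.4444
Iteration 2:
  x_1 = (10 - (-3)·1.2222 - (2)·1.2222 - (4)·0.4444) / (11) = 0.8586
  x_2 = (1 - (-1)·-0.6364 - (2)·1.2222 - (-3)·0.4444) / (9) = -0.0831
  x_3 = (3 - (4)·-0.6364 - (1)·1.2222 - (1)·0.4444) / (-9) = -0.4310
  x_4 = (-1 - (1)·-0.6364 - (-2)·1.2222 - (-2)·1.2222) / (-9) = -0.5028

(0.8586, -0.0831, -0.4310, -0.5028)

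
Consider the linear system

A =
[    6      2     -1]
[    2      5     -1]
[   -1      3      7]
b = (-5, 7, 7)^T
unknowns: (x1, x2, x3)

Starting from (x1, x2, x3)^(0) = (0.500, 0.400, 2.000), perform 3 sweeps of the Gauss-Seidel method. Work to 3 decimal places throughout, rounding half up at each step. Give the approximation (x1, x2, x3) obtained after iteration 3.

(-1.517, 1.991, -0.070)

Iteration 1:
  x1 = (-5 - (2)·0.400 - (-1)·2.000) / (6) = -0.633
  x2 = (7 - (2)·-0.633 - (-1)·2.000) / (5) = 2.053
  x3 = (7 - (-1)·-0.633 - (3)·2.053) / (7) = 0.030
Iteration 2:
  x1 = (-5 - (2)·2.053 - (-1)·0.030) / (6) = -1.513
  x2 = (7 - (2)·-1.513 - (-1)·0.030) / (5) = 2.011
  x3 = (7 - (-1)·-1.513 - (3)·2.011) / (7) = -0.078
Iteration 3:
  x1 = (-5 - (2)·2.011 - (-1)·-0.078) / (6) = -1.517
  x2 = (7 - (2)·-1.517 - (-1)·-0.078) / (5) = 1.991
  x3 = (7 - (-1)·-1.517 - (3)·1.991) / (7) = -0.070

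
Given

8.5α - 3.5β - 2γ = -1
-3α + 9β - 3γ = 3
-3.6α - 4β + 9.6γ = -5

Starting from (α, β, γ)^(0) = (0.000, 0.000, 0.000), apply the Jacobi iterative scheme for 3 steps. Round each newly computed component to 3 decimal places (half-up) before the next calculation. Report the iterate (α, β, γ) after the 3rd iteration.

(-0.168, 0.157, -0.509)

Iteration 1:
  α = (-1 - (-3.5)·0.000 - (-2)·0.000) / (8.5) = -0.118
  β = (3 - (-3)·0.000 - (-3)·0.000) / (9) = 0.333
  γ = (-5 - (-3.6)·0.000 - (-4)·0.000) / (9.6) = -0.521
Iteration 2:
  α = (-1 - (-3.5)·0.333 - (-2)·-0.521) / (8.5) = -0.103
  β = (3 - (-3)·-0.118 - (-3)·-0.521) / (9) = 0.120
  γ = (-5 - (-3.6)·-0.118 - (-4)·0.333) / (9.6) = -0.426
Iteration 3:
  α = (-1 - (-3.5)·0.120 - (-2)·-0.426) / (8.5) = -0.168
  β = (3 - (-3)·-0.103 - (-3)·-0.426) / (9) = 0.157
  γ = (-5 - (-3.6)·-0.103 - (-4)·0.120) / (9.6) = -0.509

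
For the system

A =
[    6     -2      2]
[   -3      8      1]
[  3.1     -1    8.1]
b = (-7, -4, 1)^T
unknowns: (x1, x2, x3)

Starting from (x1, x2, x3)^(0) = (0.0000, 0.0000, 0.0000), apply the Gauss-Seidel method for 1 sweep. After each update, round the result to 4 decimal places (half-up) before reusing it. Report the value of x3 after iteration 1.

0.4542

Iteration 1:
  x1 = (-7 - (-2)·0.0000 - (2)·0.0000) / (6) = -1.1667
  x2 = (-4 - (-3)·-1.1667 - (1)·0.0000) / (8) = -0.9375
  x3 = (1 - (3.1)·-1.1667 - (-1)·-0.9375) / (8.1) = 0.4542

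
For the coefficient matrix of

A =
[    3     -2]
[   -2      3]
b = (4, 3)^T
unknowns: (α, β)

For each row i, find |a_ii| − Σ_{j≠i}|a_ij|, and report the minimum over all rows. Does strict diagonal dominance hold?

1

row 1: |3| − (2) = 1
row 2: |3| − (2) = 1
minimum over rows = 1 → strictly diagonally dominant (convergence guaranteed)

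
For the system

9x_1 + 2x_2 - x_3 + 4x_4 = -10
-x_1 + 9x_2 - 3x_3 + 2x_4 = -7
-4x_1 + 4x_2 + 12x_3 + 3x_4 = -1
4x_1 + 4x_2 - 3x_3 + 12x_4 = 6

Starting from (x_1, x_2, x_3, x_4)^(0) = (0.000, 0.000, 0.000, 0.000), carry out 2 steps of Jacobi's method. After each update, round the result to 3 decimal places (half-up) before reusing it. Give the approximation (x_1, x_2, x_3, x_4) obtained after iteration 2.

Iteration 1:
  x_1 = (-10 - (2)·0.000 - (-1)·0.000 - (4)·0.000) / (9) = -1.111
  x_2 = (-7 - (-1)·0.000 - (-3)·0.000 - (2)·0.000) / (9) = -0.778
  x_3 = (-1 - (-4)·0.000 - (4)·0.000 - (3)·0.000) / (12) = -0.083
  x_4 = (6 - (4)·0.000 - (4)·0.000 - (-3)·0.000) / (12) = 0.500
Iteration 2:
  x_1 = (-10 - (2)·-0.778 - (-1)·-0.083 - (4)·0.500) / (9) = -1.170
  x_2 = (-7 - (-1)·-1.111 - (-3)·-0.083 - (2)·0.500) / (9) = -1.040
  x_3 = (-1 - (-4)·-1.111 - (4)·-0.778 - (3)·0.500) / (12) = -0.319
  x_4 = (6 - (4)·-1.111 - (4)·-0.778 - (-3)·-0.083) / (12) = 1.109

(-1.170, -1.040, -0.319, 1.109)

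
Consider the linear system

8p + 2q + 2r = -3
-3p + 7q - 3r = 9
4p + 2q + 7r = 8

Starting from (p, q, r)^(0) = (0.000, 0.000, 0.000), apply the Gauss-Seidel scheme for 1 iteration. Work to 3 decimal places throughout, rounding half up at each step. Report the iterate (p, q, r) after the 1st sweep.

Iteration 1:
  p = (-3 - (2)·0.000 - (2)·0.000) / (8) = -0.375
  q = (9 - (-3)·-0.375 - (-3)·0.000) / (7) = 1.125
  r = (8 - (4)·-0.375 - (2)·1.125) / (7) = 1.036

(-0.375, 1.125, 1.036)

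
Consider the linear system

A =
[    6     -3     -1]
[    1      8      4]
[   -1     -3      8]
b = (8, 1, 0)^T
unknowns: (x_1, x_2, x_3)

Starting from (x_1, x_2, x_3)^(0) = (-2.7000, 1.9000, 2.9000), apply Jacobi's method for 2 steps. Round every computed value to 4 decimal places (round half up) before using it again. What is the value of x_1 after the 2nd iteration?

Iteration 1:
  x_1 = (8 - (-3)·1.9000 - (-1)·2.9000) / (6) = 2.7667
  x_2 = (1 - (1)·-2.7000 - (4)·2.9000) / (8) = -0.9875
  x_3 = (0 - (-1)·-2.7000 - (-3)·1.9000) / (8) = 0.3750
Iteration 2:
  x_1 = (8 - (-3)·-0.9875 - (-1)·0.3750) / (6) = 0.9021
  x_2 = (1 - (1)·2.7667 - (4)·0.3750) / (8) = -0.4083
  x_3 = (0 - (-1)·2.7667 - (-3)·-0.9875) / (8) = -0.0245

0.9021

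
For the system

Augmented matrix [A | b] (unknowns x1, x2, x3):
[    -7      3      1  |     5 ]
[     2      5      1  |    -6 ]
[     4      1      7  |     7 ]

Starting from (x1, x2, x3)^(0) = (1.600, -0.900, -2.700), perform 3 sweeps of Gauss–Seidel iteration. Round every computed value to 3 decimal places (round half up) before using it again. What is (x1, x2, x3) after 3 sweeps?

(-1.096, -1.056, 1.777)

Iteration 1:
  x1 = (5 - (3)·-0.900 - (1)·-2.700) / (-7) = -1.486
  x2 = (-6 - (2)·-1.486 - (1)·-2.700) / (5) = -0.066
  x3 = (7 - (4)·-1.486 - (1)·-0.066) / (7) = 1.859
Iteration 2:
  x1 = (5 - (3)·-0.066 - (1)·1.859) / (-7) = -0.477
  x2 = (-6 - (2)·-0.477 - (1)·1.859) / (5) = -1.381
  x3 = (7 - (4)·-0.477 - (1)·-1.381) / (7) = 1.470
Iteration 3:
  x1 = (5 - (3)·-1.381 - (1)·1.470) / (-7) = -1.096
  x2 = (-6 - (2)·-1.096 - (1)·1.470) / (5) = -1.056
  x3 = (7 - (4)·-1.096 - (1)·-1.056) / (7) = 1.777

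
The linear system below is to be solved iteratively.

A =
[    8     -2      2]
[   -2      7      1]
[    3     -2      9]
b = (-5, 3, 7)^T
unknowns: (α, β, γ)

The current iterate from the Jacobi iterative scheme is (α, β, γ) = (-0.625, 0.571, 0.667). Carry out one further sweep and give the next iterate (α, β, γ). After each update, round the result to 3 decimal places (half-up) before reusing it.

One sweep:
  α = (-5 - (-2)·0.571 - (2)·0.667) / (8) = -0.649
  β = (3 - (-2)·-0.625 - (1)·0.667) / (7) = 0.155
  γ = (7 - (3)·-0.625 - (-2)·0.571) / (9) = 1.113

(-0.649, 0.155, 1.113)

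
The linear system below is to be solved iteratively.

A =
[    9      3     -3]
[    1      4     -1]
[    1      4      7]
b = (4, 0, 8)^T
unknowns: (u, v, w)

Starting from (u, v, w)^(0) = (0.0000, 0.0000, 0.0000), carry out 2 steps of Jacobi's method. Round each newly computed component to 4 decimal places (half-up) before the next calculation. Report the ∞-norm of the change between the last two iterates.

0.3810

Iteration 1:
  u = (4 - (3)·0.0000 - (-3)·0.0000) / (9) = 0.4444
  v = (0 - (1)·0.0000 - (-1)·0.0000) / (4) = 0.0000
  w = (8 - (1)·0.0000 - (4)·0.0000) / (7) = 1.1429
Iteration 2:
  u = (4 - (3)·0.0000 - (-3)·1.1429) / (9) = 0.8254
  v = (0 - (1)·0.4444 - (-1)·1.1429) / (4) = 0.1746
  w = (8 - (1)·0.4444 - (4)·0.0000) / (7) = 1.0794
Change: (0.3810, 0.1746, -0.0635) → max |·| = 0.3810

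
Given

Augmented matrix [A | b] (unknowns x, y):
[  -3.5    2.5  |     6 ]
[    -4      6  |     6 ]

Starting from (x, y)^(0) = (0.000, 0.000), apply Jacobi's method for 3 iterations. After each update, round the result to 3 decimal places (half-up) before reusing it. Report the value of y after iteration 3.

0.333

Iteration 1:
  x = (6 - (2.5)·0.000) / (-3.5) = -1.714
  y = (6 - (-4)·0.000) / (6) = 1.000
Iteration 2:
  x = (6 - (2.5)·1.000) / (-3.5) = -1.000
  y = (6 - (-4)·-1.714) / (6) = -0.143
Iteration 3:
  x = (6 - (2.5)·-0.143) / (-3.5) = -1.816
  y = (6 - (-4)·-1.000) / (6) = 0.333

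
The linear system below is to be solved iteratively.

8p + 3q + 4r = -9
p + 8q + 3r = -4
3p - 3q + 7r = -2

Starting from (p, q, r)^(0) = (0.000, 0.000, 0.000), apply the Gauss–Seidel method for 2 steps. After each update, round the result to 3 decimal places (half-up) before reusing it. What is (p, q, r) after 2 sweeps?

Iteration 1:
  p = (-9 - (3)·0.000 - (4)·0.000) / (8) = -1.125
  q = (-4 - (1)·-1.125 - (3)·0.000) / (8) = -0.359
  r = (-2 - (3)·-1.125 - (-3)·-0.359) / (7) = 0.043
Iteration 2:
  p = (-9 - (3)·-0.359 - (4)·0.043) / (8) = -1.012
  q = (-4 - (1)·-1.012 - (3)·0.043) / (8) = -0.390
  r = (-2 - (3)·-1.012 - (-3)·-0.390) / (7) = -0.019

(-1.012, -0.390, -0.019)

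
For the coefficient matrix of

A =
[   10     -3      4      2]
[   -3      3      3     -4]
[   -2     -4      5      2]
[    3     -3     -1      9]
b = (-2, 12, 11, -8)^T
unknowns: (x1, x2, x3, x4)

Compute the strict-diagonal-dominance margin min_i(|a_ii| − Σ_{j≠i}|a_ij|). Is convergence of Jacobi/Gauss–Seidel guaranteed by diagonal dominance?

row 1: |10| − (3+4+2) = 1
row 2: |3| − (3+3+4) = -7
row 3: |5| − (2+4+2) = -3
row 4: |9| − (3+3+1) = 2
minimum over rows = -7 → not strictly diagonally dominant

-7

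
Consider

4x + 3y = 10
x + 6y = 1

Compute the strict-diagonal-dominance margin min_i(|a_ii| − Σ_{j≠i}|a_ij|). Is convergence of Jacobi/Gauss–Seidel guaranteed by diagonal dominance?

1

row 1: |4| − (3) = 1
row 2: |6| − (1) = 5
minimum over rows = 1 → strictly diagonally dominant (convergence guaranteed)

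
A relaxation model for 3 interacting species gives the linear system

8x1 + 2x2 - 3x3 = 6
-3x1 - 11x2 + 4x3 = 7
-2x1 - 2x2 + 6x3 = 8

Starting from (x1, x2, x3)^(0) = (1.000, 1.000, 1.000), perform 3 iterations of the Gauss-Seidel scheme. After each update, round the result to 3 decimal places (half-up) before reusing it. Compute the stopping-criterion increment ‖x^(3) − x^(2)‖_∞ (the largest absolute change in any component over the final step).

Iteration 1:
  x1 = (6 - (2)·1.000 - (-3)·1.000) / (8) = 0.875
  x2 = (7 - (-3)·0.875 - (4)·1.000) / (-11) = -0.511
  x3 = (8 - (-2)·0.875 - (-2)·-0.511) / (6) = 1.455
Iteration 2:
  x1 = (6 - (2)·-0.511 - (-3)·1.455) / (8) = 1.423
  x2 = (7 - (-3)·1.423 - (4)·1.455) / (-11) = -0.495
  x3 = (8 - (-2)·1.423 - (-2)·-0.495) / (6) = 1.643
Iteration 3:
  x1 = (6 - (2)·-0.495 - (-3)·1.643) / (8) = 1.490
  x2 = (7 - (-3)·1.490 - (4)·1.643) / (-11) = -0.445
  x3 = (8 - (-2)·1.490 - (-2)·-0.445) / (6) = 1.682
Change: (0.067, 0.050, 0.039) → max |·| = 0.067

0.067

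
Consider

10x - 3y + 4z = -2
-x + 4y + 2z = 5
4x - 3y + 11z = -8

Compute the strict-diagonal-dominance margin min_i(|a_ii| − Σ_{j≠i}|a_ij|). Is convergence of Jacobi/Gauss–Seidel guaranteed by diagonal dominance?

1

row 1: |10| − (3+4) = 3
row 2: |4| − (1+2) = 1
row 3: |11| − (4+3) = 4
minimum over rows = 1 → strictly diagonally dominant (convergence guaranteed)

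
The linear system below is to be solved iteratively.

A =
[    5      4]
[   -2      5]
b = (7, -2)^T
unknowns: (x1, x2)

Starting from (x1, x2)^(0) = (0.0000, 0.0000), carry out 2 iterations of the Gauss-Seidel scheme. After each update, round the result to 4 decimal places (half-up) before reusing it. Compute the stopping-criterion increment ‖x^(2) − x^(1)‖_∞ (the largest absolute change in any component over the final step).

0.1280

Iteration 1:
  x1 = (7 - (4)·0.0000) / (5) = 1.4000
  x2 = (-2 - (-2)·1.4000) / (5) = 0.1600
Iteration 2:
  x1 = (7 - (4)·0.1600) / (5) = 1.2720
  x2 = (-2 - (-2)·1.2720) / (5) = 0.1088
Change: (-0.1280, -0.0512) → max |·| = 0.1280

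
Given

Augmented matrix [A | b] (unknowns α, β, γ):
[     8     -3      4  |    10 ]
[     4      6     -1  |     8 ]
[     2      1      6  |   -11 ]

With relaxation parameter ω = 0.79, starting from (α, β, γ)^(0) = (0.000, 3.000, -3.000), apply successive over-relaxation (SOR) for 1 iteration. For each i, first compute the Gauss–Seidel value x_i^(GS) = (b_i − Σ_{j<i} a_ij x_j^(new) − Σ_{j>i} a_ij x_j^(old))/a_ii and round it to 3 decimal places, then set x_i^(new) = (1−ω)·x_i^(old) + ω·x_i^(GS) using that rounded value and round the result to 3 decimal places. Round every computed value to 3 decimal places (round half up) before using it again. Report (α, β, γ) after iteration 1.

(3.061, -0.324, -2.842)

Iteration 1:
  α: GS value = (10 - (-3)·3.000 - (4)·-3.000) / (8) = 3.875;  α ← (1−ω)·0.000 + ω·3.875 = 3.061
  β: GS value = (8 - (4)·3.061 - (-1)·-3.000) / (6) = -1.207;  β ← (1−ω)·3.000 + ω·-1.207 = -0.324
  γ: GS value = (-11 - (2)·3.061 - (1)·-0.324) / (6) = -2.800;  γ ← (1−ω)·-3.000 + ω·-2.800 = -2.842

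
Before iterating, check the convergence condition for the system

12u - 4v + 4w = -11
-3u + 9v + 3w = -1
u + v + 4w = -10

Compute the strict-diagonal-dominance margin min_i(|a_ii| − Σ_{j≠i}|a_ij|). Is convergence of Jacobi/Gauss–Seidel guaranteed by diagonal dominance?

2

row 1: |12| − (4+4) = 4
row 2: |9| − (3+3) = 3
row 3: |4| − (1+1) = 2
minimum over rows = 2 → strictly diagonally dominant (convergence guaranteed)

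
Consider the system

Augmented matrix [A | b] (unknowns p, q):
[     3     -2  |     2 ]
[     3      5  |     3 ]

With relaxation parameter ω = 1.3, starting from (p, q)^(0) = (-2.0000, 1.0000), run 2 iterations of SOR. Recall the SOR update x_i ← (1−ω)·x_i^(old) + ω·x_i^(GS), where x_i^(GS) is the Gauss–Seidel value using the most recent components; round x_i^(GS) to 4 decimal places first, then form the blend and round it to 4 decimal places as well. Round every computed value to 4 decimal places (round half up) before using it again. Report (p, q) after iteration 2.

(-0.9947, 1.9578)

Iteration 1:
  p: GS value = (2 - (-2)·1.0000) / (3) = 1.3333;  p ← (1−ω)·-2.0000 + ω·1.3333 = 2.3333
  q: GS value = (3 - (3)·2.3333) / (5) = -0.8000;  q ← (1−ω)·1.0000 + ω·-0.8000 = -1.3400
Iteration 2:
  p: GS value = (2 - (-2)·-1.3400) / (3) = -0.2267;  p ← (1−ω)·2.3333 + ω·-0.2267 = -0.9947
  q: GS value = (3 - (3)·-0.9947) / (5) = 1.1968;  q ← (1−ω)·-1.3400 + ω·1.1968 = 1.9578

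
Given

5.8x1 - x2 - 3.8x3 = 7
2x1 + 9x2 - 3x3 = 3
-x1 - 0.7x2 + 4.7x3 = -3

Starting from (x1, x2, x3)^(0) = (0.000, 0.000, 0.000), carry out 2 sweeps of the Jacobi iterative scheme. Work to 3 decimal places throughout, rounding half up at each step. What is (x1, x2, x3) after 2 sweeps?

Iteration 1:
  x1 = (7 - (-1)·0.000 - (-3.8)·0.000) / (5.8) = 1.207
  x2 = (3 - (2)·0.000 - (-3)·0.000) / (9) = 0.333
  x3 = (-3 - (-1)·0.000 - (-0.7)·0.000) / (4.7) = -0.638
Iteration 2:
  x1 = (7 - (-1)·0.333 - (-3.8)·-0.638) / (5.8) = 0.846
  x2 = (3 - (2)·1.207 - (-3)·-0.638) / (9) = -0.148
  x3 = (-3 - (-1)·1.207 - (-0.7)·0.333) / (4.7) = -0.332

(0.846, -0.148, -0.332)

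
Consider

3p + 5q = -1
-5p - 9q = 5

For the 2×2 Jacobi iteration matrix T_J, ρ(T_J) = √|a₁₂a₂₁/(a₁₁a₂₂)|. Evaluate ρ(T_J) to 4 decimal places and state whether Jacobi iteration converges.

0.9623

a₁₂a₂₁/(a₁₁a₂₂) = (5)·(-5) / ((3)·(-9)) = 0.925926
ρ = √|0.925926| = √0.925926 = 0.9623
ρ < 1, so Jacobi converges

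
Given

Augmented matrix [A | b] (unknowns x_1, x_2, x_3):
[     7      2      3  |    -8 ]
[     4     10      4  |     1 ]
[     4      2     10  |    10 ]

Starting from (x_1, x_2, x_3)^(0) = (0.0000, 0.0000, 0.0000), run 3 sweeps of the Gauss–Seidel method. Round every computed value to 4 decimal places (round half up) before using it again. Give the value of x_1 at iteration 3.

-1.9562

Iteration 1:
  x_1 = (-8 - (2)·0.0000 - (3)·0.0000) / (7) = -1.1429
  x_2 = (1 - (4)·-1.1429 - (4)·0.0000) / (10) = 0.5572
  x_3 = (10 - (4)·-1.1429 - (2)·0.5572) / (10) = 1.3457
Iteration 2:
  x_1 = (-8 - (2)·0.5572 - (3)·1.3457) / (7) = -1.8788
  x_2 = (1 - (4)·-1.8788 - (4)·1.3457) / (10) = 0.3132
  x_3 = (10 - (4)·-1.8788 - (2)·0.3132) / (10) = 1.6889
Iteration 3:
  x_1 = (-8 - (2)·0.3132 - (3)·1.6889) / (7) = -1.9562
  x_2 = (1 - (4)·-1.9562 - (4)·1.6889) / (10) = 0.2069
  x_3 = (10 - (4)·-1.9562 - (2)·0.2069) / (10) = 1.7411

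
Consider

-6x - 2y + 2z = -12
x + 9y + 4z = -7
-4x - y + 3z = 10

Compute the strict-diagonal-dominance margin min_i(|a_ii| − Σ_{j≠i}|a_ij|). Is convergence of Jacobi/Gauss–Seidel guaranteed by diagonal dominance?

-2

row 1: |-6| − (2+2) = 2
row 2: |9| − (1+4) = 4
row 3: |3| − (4+1) = -2
minimum over rows = -2 → not strictly diagonally dominant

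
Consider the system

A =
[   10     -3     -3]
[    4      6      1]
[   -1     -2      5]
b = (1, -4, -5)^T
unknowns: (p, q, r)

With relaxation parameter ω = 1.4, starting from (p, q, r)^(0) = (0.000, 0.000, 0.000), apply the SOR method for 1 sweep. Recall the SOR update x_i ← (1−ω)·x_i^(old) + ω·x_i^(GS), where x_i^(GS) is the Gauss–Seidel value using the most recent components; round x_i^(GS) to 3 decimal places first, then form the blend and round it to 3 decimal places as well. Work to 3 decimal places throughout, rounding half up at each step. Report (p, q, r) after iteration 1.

Iteration 1:
  p: GS value = (1 - (-3)·0.000 - (-3)·0.000) / (10) = 0.100;  p ← (1−ω)·0.000 + ω·0.100 = 0.140
  q: GS value = (-4 - (4)·0.140 - (1)·0.000) / (6) = -0.760;  q ← (1−ω)·0.000 + ω·-0.760 = -1.064
  r: GS value = (-5 - (-1)·0.140 - (-2)·-1.064) / (5) = -1.398;  r ← (1−ω)·0.000 + ω·-1.398 = -1.957

(0.140, -1.064, -1.957)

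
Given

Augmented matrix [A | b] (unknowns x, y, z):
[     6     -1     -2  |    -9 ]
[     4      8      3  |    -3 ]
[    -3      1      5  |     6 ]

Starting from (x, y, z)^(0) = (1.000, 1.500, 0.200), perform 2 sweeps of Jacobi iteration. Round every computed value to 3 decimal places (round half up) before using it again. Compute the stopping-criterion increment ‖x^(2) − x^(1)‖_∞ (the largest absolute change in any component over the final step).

Iteration 1:
  x = (-9 - (-1)·1.500 - (-2)·0.200) / (6) = -1.183
  y = (-3 - (4)·1.000 - (3)·0.200) / (8) = -0.950
  z = (6 - (-3)·1.000 - (1)·1.500) / (5) = 1.500
Iteration 2:
  x = (-9 - (-1)·-0.950 - (-2)·1.500) / (6) = -1.158
  y = (-3 - (4)·-1.183 - (3)·1.500) / (8) = -0.346
  z = (6 - (-3)·-1.183 - (1)·-0.950) / (5) = 0.680
Change: (0.025, 0.604, -0.820) → max |·| = 0.820

0.820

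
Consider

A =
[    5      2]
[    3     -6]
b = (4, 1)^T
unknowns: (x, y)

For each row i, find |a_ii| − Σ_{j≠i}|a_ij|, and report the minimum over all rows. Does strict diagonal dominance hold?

3

row 1: |5| − (2) = 3
row 2: |-6| − (3) = 3
minimum over rows = 3 → strictly diagonally dominant (convergence guaranteed)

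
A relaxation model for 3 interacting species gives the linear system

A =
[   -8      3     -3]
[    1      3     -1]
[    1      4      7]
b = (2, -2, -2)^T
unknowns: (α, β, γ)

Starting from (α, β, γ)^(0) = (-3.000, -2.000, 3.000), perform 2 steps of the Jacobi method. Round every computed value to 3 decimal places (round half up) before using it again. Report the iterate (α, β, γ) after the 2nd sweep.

Iteration 1:
  α = (2 - (3)·-2.000 - (-3)·3.000) / (-8) = -2.125
  β = (-2 - (1)·-3.000 - (-1)·3.000) / (3) = 1.333
  γ = (-2 - (1)·-3.000 - (4)·-2.000) / (7) = 1.286
Iteration 2:
  α = (2 - (3)·1.333 - (-3)·1.286) / (-8) = -0.232
  β = (-2 - (1)·-2.125 - (-1)·1.286) / (3) = 0.470
  γ = (-2 - (1)·-2.125 - (4)·1.333) / (7) = -0.744

(-0.232, 0.470, -0.744)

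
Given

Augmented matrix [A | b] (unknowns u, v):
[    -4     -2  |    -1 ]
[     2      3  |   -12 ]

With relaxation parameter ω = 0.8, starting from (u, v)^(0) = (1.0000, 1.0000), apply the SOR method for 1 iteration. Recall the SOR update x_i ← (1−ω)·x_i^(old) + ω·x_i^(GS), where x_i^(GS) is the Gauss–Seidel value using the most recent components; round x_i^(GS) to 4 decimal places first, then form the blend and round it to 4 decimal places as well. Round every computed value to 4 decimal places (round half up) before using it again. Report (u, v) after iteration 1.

Iteration 1:
  u: GS value = (-1 - (-2)·1.0000) / (-4) = -0.2500;  u ← (1−ω)·1.0000 + ω·-0.2500 = 0.0000
  v: GS value = (-12 - (2)·0.0000) / (3) = -4.0000;  v ← (1−ω)·1.0000 + ω·-4.0000 = -3.0000

(0.0000, -3.0000)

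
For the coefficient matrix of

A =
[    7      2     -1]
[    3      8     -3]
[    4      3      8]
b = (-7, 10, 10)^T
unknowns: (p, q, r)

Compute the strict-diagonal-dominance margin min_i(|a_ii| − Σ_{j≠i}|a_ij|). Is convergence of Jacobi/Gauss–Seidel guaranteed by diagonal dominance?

1

row 1: |7| − (2+1) = 4
row 2: |8| − (3+3) = 2
row 3: |8| − (4+3) = 1
minimum over rows = 1 → strictly diagonally dominant (convergence guaranteed)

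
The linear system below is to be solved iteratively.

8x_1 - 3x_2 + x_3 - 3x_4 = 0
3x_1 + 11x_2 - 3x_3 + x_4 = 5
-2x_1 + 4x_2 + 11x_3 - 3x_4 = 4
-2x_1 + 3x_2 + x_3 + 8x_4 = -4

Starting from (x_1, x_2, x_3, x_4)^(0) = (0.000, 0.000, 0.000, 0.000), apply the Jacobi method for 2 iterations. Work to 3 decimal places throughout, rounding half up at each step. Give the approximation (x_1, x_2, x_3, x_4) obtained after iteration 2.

Iteration 1:
  x_1 = (0 - (-3)·0.000 - (1)·0.000 - (-3)·0.000) / (8) = 0.000
  x_2 = (5 - (3)·0.000 - (-3)·0.000 - (1)·0.000) / (11) = 0.455
  x_3 = (4 - (-2)·0.000 - (4)·0.000 - (-3)·0.000) / (11) = 0.364
  x_4 = (-4 - (-2)·0.000 - (3)·0.000 - (1)·0.000) / (8) = -0.500
Iteration 2:
  x_1 = (0 - (-3)·0.455 - (1)·0.364 - (-3)·-0.500) / (8) = -0.062
  x_2 = (5 - (3)·0.000 - (-3)·0.364 - (1)·-0.500) / (11) = 0.599
  x_3 = (4 - (-2)·0.000 - (4)·0.455 - (-3)·-0.500) / (11) = 0.062
  x_4 = (-4 - (-2)·0.000 - (3)·0.455 - (1)·0.364) / (8) = -0.716

(-0.062, 0.599, 0.062, -0.716)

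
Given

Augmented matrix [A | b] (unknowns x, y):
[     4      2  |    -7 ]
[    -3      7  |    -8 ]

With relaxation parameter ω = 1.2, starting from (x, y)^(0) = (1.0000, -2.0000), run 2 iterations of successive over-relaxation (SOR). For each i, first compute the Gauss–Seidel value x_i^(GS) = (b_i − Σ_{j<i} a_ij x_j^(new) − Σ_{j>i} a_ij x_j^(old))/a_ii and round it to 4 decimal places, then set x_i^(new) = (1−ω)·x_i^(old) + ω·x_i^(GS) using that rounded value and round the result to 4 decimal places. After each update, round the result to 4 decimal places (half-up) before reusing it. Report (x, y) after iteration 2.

(-0.9577, -1.5565)

Iteration 1:
  x: GS value = (-7 - (2)·-2.0000) / (4) = -0.7500;  x ← (1−ω)·1.0000 + ω·-0.7500 = -1.1000
  y: GS value = (-8 - (-3)·-1.1000) / (7) = -1.6143;  y ← (1−ω)·-2.0000 + ω·-1.6143 = -1.5372
Iteration 2:
  x: GS value = (-7 - (2)·-1.5372) / (4) = -0.9814;  x ← (1−ω)·-1.1000 + ω·-0.9814 = -0.9577
  y: GS value = (-8 - (-3)·-0.9577) / (7) = -1.5533;  y ← (1−ω)·-1.5372 + ω·-1.5533 = -1.5565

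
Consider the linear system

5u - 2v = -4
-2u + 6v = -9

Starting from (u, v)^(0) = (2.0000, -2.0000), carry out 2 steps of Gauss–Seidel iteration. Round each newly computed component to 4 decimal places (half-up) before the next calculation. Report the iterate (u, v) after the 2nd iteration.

Iteration 1:
  u = (-4 - (-2)·-2.0000) / (5) = -1.6000
  v = (-9 - (-2)·-1.6000) / (6) = -2.0333
Iteration 2:
  u = (-4 - (-2)·-2.0333) / (5) = -1.6133
  v = (-9 - (-2)·-1.6133) / (6) = -2.0378

(-1.6133, -2.0378)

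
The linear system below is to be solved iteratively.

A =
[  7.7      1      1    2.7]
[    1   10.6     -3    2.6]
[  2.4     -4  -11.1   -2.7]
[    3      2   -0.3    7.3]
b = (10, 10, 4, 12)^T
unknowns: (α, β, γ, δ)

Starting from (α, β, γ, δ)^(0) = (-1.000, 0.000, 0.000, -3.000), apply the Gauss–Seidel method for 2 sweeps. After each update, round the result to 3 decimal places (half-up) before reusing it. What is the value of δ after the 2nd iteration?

0.985

Iteration 1:
  α = (10 - (1)·0.000 - (1)·0.000 - (2.7)·-3.000) / (7.7) = 2.351
  β = (10 - (1)·2.351 - (-3)·0.000 - (2.6)·-3.000) / (10.6) = 1.457
  γ = (4 - (2.4)·2.351 - (-4)·1.457 - (-2.7)·-3.000) / (-11.1) = 0.353
  δ = (12 - (3)·2.351 - (2)·1.457 - (-0.3)·0.353) / (7.3) = 0.293
Iteration 2:
  α = (10 - (1)·1.457 - (1)·0.353 - (2.7)·0.293) / (7.7) = 0.961
  β = (10 - (1)·0.961 - (-3)·0.353 - (2.6)·0.293) / (10.6) = 0.881
  γ = (4 - (2.4)·0.961 - (-4)·0.881 - (-2.7)·0.293) / (-11.1) = -0.541
  δ = (12 - (3)·0.961 - (2)·0.881 - (-0.3)·-0.541) / (7.3) = 0.985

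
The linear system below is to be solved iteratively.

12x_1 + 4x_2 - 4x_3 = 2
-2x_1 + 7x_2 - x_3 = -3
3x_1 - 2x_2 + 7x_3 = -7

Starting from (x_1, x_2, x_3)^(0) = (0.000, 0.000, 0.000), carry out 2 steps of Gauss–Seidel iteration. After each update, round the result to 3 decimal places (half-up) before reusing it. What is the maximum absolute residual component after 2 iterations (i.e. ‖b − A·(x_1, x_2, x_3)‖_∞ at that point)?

1.160

Iteration 1:
  x_1 = (2 - (4)·0.000 - (-4)·0.000) / (12) = 0.167
  x_2 = (-3 - (-2)·0.167 - (-1)·0.000) / (7) = -0.381
  x_3 = (-7 - (3)·0.167 - (-2)·-0.381) / (7) = -1.180
Iteration 2:
  x_1 = (2 - (4)·-0.381 - (-4)·-1.180) / (12) = -0.100
  x_2 = (-3 - (-2)·-0.100 - (-1)·-1.180) / (7) = -0.626
  x_3 = (-7 - (3)·-0.100 - (-2)·-0.626) / (7) = -1.136
Residual b − A·x = (1.160, 0.046, 0.000); ∞-norm = 1.160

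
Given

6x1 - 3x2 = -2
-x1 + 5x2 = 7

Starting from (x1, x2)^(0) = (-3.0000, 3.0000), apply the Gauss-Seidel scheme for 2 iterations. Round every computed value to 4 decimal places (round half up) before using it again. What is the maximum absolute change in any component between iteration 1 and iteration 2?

Iteration 1:
  x1 = (-2 - (-3)·3.0000) / (6) = 1.1667
  x2 = (7 - (-1)·1.1667) / (5) = 1.6333
Iteration 2:
  x1 = (-2 - (-3)·1.6333) / (6) = 0.4833
  x2 = (7 - (-1)·0.4833) / (5) = 1.4967
Change: (-0.6834, -0.1366) → max |·| = 0.6834

0.6834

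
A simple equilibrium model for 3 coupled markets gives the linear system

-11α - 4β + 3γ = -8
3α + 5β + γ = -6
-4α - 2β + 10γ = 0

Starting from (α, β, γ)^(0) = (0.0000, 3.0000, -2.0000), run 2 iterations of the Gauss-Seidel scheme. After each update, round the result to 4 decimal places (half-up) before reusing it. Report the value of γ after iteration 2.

Iteration 1:
  α = (-8 - (-4)·3.0000 - (3)·-2.0000) / (-11) = -0.9091
  β = (-6 - (3)·-0.9091 - (1)·-2.0000) / (5) = -0.2545
  γ = (0 - (-4)·-0.9091 - (-2)·-0.2545) / (10) = -0.4145
Iteration 2:
  α = (-8 - (-4)·-0.2545 - (3)·-0.4145) / (-11) = 0.7068
  β = (-6 - (3)·0.7068 - (1)·-0.4145) / (5) = -1.5412
  γ = (0 - (-4)·0.7068 - (-2)·-1.5412) / (10) = -0.0255

-0.0255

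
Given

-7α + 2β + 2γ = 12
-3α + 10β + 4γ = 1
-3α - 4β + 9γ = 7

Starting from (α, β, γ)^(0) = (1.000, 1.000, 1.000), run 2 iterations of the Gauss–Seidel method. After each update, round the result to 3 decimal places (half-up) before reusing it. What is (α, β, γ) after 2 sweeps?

(-1.866, -0.504, -0.068)

Iteration 1:
  α = (12 - (2)·1.000 - (2)·1.000) / (-7) = -1.143
  β = (1 - (-3)·-1.143 - (4)·1.000) / (10) = -0.643
  γ = (7 - (-3)·-1.143 - (-4)·-0.643) / (9) = 0.111
Iteration 2:
  α = (12 - (2)·-0.643 - (2)·0.111) / (-7) = -1.866
  β = (1 - (-3)·-1.866 - (4)·0.111) / (10) = -0.504
  γ = (7 - (-3)·-1.866 - (-4)·-0.504) / (9) = -0.068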